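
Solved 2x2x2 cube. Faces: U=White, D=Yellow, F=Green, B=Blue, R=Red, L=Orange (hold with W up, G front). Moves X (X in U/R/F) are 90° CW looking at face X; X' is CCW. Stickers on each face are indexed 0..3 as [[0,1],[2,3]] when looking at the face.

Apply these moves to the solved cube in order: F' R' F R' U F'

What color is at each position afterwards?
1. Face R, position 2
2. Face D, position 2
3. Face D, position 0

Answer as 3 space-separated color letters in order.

Answer: Y Y B

Derivation:
After move 1 (F'): F=GGGG U=WWRR R=YRYR D=OOYY L=OWOW
After move 2 (R'): R=RRYY U=WBRB F=GWGR D=OGYG B=YBOB
After move 3 (F): F=GGRW U=WBWW R=RRBY D=YRYG L=OOOG
After move 4 (R'): R=RYRB U=WOWY F=GBRW D=YGYW B=GBRB
After move 5 (U): U=WWYO F=RYRW R=GBRB B=OORB L=GBOG
After move 6 (F'): F=YWRR U=WWGR R=GBYB D=BGYW L=GOOY
Query 1: R[2] = Y
Query 2: D[2] = Y
Query 3: D[0] = B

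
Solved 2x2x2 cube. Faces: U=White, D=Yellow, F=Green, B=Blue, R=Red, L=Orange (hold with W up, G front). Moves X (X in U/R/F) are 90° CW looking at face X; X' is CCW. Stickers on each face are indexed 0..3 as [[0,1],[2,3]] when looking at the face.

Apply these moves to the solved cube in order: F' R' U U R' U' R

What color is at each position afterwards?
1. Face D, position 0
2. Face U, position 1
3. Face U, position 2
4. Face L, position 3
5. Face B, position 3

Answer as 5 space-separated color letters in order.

Answer: O R B W B

Derivation:
After move 1 (F'): F=GGGG U=WWRR R=YRYR D=OOYY L=OWOW
After move 2 (R'): R=RRYY U=WBRB F=GWGR D=OGYG B=YBOB
After move 3 (U): U=RWBB F=RRGR R=YBYY B=OWOB L=GWOW
After move 4 (U): U=BRBW F=YBGR R=OWYY B=GWOB L=RROW
After move 5 (R'): R=WYOY U=BOBG F=YRGW D=OBYR B=GWGB
After move 6 (U'): U=OGBB F=RRGW R=YROY B=WYGB L=GWOW
After move 7 (R): R=OYYR U=ORBW F=RBGR D=OGYW B=BYGB
Query 1: D[0] = O
Query 2: U[1] = R
Query 3: U[2] = B
Query 4: L[3] = W
Query 5: B[3] = B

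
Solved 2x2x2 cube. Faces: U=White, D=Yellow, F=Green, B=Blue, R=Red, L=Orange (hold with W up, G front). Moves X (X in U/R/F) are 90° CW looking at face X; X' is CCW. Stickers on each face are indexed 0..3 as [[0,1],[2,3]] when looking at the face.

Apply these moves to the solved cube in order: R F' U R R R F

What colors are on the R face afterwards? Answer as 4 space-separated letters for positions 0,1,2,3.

Answer: R R O Y

Derivation:
After move 1 (R): R=RRRR U=WGWG F=GYGY D=YBYB B=WBWB
After move 2 (F'): F=YYGG U=WGRR R=BRYR D=OOYB L=OGOW
After move 3 (U): U=RWRG F=BRGG R=WBYR B=OGWB L=YYOW
After move 4 (R): R=YWRB U=RRRG F=BOGB D=OWYO B=GGWB
After move 5 (R): R=RYBW U=RORB F=BWGO D=OWYG B=GGRB
After move 6 (R): R=BRWY U=RWRO F=BWGG D=ORYG B=BGOB
After move 7 (F): F=GBGW U=RWWY R=RROY D=WBYG L=YOOR
Query: R face = RROY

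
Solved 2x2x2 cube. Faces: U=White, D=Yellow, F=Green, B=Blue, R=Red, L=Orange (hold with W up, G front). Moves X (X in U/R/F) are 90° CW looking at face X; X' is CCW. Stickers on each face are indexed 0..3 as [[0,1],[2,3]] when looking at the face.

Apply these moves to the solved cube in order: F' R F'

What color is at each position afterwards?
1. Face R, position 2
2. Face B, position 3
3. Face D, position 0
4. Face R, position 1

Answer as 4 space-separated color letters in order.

Answer: O B W Y

Derivation:
After move 1 (F'): F=GGGG U=WWRR R=YRYR D=OOYY L=OWOW
After move 2 (R): R=YYRR U=WGRG F=GOGY D=OBYB B=RBWB
After move 3 (F'): F=OYGG U=WGYR R=BYOR D=WWYB L=OGOR
Query 1: R[2] = O
Query 2: B[3] = B
Query 3: D[0] = W
Query 4: R[1] = Y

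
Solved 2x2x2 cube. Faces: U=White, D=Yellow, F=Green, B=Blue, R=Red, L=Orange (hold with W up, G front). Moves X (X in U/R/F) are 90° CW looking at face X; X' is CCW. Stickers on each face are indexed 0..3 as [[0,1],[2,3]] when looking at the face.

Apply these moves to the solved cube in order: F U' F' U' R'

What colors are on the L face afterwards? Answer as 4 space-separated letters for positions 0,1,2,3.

Answer: W R O W

Derivation:
After move 1 (F): F=GGGG U=WWOO R=WRWR D=RRYY L=OYOY
After move 2 (U'): U=WOWO F=OYGG R=GGWR B=WRBB L=BBOY
After move 3 (F'): F=YGOG U=WOGW R=RGRR D=BYYY L=BOOW
After move 4 (U'): U=OWWG F=BOOG R=YGRR B=RGBB L=WROW
After move 5 (R'): R=GRYR U=OBWR F=BWOG D=BOYG B=YGYB
Query: L face = WROW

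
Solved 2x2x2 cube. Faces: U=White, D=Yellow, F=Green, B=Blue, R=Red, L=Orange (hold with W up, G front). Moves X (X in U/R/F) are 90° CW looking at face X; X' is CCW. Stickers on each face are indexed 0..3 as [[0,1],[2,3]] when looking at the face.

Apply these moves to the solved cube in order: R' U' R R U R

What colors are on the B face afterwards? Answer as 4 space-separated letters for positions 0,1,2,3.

After move 1 (R'): R=RRRR U=WBWB F=GWGW D=YGYG B=YBYB
After move 2 (U'): U=BBWW F=OOGW R=GWRR B=RRYB L=YBOO
After move 3 (R): R=RGRW U=BOWW F=OGGG D=YYYR B=WRBB
After move 4 (R): R=RRWG U=BGWG F=OYGR D=YBYW B=WROB
After move 5 (U): U=WBGG F=RRGR R=WRWG B=YBOB L=OYOO
After move 6 (R): R=WWGR U=WRGR F=RBGW D=YOYY B=GBBB
Query: B face = GBBB

Answer: G B B B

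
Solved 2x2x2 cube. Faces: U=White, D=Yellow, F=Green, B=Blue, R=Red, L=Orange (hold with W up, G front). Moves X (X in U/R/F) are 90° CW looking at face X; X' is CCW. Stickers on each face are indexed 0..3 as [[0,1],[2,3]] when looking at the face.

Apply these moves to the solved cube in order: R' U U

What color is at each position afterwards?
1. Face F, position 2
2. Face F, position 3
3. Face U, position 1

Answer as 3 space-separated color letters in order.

After move 1 (R'): R=RRRR U=WBWB F=GWGW D=YGYG B=YBYB
After move 2 (U): U=WWBB F=RRGW R=YBRR B=OOYB L=GWOO
After move 3 (U): U=BWBW F=YBGW R=OORR B=GWYB L=RROO
Query 1: F[2] = G
Query 2: F[3] = W
Query 3: U[1] = W

Answer: G W W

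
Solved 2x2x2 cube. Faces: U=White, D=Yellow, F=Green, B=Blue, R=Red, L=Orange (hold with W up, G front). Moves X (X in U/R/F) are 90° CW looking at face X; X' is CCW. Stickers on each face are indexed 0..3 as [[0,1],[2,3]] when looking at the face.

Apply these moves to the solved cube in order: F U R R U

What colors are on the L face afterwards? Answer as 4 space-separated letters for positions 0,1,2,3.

After move 1 (F): F=GGGG U=WWOO R=WRWR D=RRYY L=OYOY
After move 2 (U): U=OWOW F=WRGG R=BBWR B=OYBB L=GGOY
After move 3 (R): R=WBRB U=OROG F=WRGY D=RBYO B=WYWB
After move 4 (R): R=RWBB U=OROY F=WBGO D=RWYW B=GYRB
After move 5 (U): U=OOYR F=RWGO R=GYBB B=GGRB L=WBOY
Query: L face = WBOY

Answer: W B O Y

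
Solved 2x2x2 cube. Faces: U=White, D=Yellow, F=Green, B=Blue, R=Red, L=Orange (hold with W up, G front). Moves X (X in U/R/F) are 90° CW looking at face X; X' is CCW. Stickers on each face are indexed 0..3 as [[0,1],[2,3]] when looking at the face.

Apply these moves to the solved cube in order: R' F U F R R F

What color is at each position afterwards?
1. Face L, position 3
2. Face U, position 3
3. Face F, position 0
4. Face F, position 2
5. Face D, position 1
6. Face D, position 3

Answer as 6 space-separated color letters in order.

Answer: W R W O R G

Derivation:
After move 1 (R'): R=RRRR U=WBWB F=GWGW D=YGYG B=YBYB
After move 2 (F): F=GGWW U=WBOO R=WRBR D=RRYG L=OYOG
After move 3 (U): U=OWOB F=WRWW R=YBBR B=OYYB L=GGOG
After move 4 (F): F=WWWR U=OWGG R=OBBR D=BYYG L=GROR
After move 5 (R): R=BORB U=OWGR F=WYWG D=BYYO B=GYWB
After move 6 (R): R=RBBO U=OYGG F=WYWO D=BWYG B=RYWB
After move 7 (F): F=WWOY U=OYRR R=GBGO D=BRYG L=GBOW
Query 1: L[3] = W
Query 2: U[3] = R
Query 3: F[0] = W
Query 4: F[2] = O
Query 5: D[1] = R
Query 6: D[3] = G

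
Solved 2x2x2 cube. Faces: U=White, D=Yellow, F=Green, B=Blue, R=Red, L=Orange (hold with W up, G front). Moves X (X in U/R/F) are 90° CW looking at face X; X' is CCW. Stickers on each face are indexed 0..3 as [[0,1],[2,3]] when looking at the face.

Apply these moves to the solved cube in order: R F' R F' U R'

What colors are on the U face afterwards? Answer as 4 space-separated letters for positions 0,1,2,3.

After move 1 (R): R=RRRR U=WGWG F=GYGY D=YBYB B=WBWB
After move 2 (F'): F=YYGG U=WGRR R=BRYR D=OOYB L=OGOW
After move 3 (R): R=YBRR U=WYRG F=YOGB D=OWYW B=RBGB
After move 4 (F'): F=OBYG U=WYYR R=WBOR D=GWYW L=OGOR
After move 5 (U): U=YWRY F=WBYG R=RBOR B=OGGB L=OBOR
After move 6 (R'): R=BRRO U=YGRO F=WWYY D=GBYG B=WGWB
Query: U face = YGRO

Answer: Y G R O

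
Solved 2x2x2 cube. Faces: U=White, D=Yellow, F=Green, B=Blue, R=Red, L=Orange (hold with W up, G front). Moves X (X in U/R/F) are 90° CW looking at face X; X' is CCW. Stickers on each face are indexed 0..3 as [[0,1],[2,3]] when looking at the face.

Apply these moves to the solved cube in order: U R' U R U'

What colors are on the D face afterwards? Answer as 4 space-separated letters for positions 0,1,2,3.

Answer: Y Y Y G

Derivation:
After move 1 (U): U=WWWW F=RRGG R=BBRR B=OOBB L=GGOO
After move 2 (R'): R=BRBR U=WBWO F=RWGW D=YRYG B=YOYB
After move 3 (U): U=WWOB F=BRGW R=YOBR B=GGYB L=RWOO
After move 4 (R): R=BYRO U=WROW F=BRGG D=YYYG B=BGWB
After move 5 (U'): U=RWWO F=RWGG R=BRRO B=BYWB L=BGOO
Query: D face = YYYG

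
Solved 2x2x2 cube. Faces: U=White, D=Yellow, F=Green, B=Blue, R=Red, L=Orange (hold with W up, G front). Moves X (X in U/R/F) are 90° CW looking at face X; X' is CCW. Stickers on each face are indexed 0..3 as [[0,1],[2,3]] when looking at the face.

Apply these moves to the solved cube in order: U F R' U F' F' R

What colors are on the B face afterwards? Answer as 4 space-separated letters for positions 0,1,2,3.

Answer: R Y W B

Derivation:
After move 1 (U): U=WWWW F=RRGG R=BBRR B=OOBB L=GGOO
After move 2 (F): F=GRGR U=WWOG R=WBWR D=RBYY L=GYOY
After move 3 (R'): R=BRWW U=WBOO F=GWGG D=RRYR B=YOBB
After move 4 (U): U=OWOB F=BRGG R=YOWW B=GYBB L=GWOY
After move 5 (F'): F=RGBG U=OWYW R=RORW D=WYYR L=GBOO
After move 6 (F'): F=GGRB U=OWRR R=YOWW D=BOYR L=GWOY
After move 7 (R): R=WYWO U=OGRB F=GORR D=BBYG B=RYWB
Query: B face = RYWB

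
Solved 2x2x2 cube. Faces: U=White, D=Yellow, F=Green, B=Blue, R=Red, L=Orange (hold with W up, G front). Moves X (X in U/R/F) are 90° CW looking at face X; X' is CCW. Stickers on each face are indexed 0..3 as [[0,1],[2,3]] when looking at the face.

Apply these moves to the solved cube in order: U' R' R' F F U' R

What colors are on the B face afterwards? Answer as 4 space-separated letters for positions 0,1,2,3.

After move 1 (U'): U=WWWW F=OOGG R=GGRR B=RRBB L=BBOO
After move 2 (R'): R=GRGR U=WBWR F=OWGW D=YOYG B=YRYB
After move 3 (R'): R=RRGG U=WYWY F=OBGR D=YWYW B=GROB
After move 4 (F): F=GORB U=WYOB R=WRYG D=GRYW L=BYOW
After move 5 (F): F=RGBO U=WYWY R=ORBG D=YWYW L=BGOR
After move 6 (U'): U=YYWW F=BGBO R=RGBG B=OROB L=GROR
After move 7 (R): R=BRGG U=YGWO F=BWBW D=YOYO B=WRYB
Query: B face = WRYB

Answer: W R Y B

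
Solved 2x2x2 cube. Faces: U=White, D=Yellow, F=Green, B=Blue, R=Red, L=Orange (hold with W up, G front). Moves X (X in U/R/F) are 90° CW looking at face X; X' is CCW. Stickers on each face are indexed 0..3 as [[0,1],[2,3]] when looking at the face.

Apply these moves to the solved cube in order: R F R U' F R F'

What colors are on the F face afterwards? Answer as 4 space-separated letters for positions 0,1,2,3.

After move 1 (R): R=RRRR U=WGWG F=GYGY D=YBYB B=WBWB
After move 2 (F): F=GGYY U=WGOO R=WRGR D=RRYB L=OYOB
After move 3 (R): R=GWRR U=WGOY F=GRYB D=RWYW B=OBGB
After move 4 (U'): U=GYWO F=OYYB R=GRRR B=GWGB L=OBOB
After move 5 (F): F=YOBY U=GYBB R=WROR D=RGYW L=OROW
After move 6 (R): R=OWRR U=GOBY F=YGBW D=RGYG B=BWYB
After move 7 (F'): F=GWYB U=GOOR R=GWRR D=RWYG L=OYOB
Query: F face = GWYB

Answer: G W Y B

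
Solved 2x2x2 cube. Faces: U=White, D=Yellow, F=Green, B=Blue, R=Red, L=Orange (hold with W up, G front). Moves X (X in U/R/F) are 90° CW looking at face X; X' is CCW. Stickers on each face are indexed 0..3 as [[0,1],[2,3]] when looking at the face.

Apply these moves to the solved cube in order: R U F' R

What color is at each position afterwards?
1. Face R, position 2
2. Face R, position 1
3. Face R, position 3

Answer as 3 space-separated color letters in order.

After move 1 (R): R=RRRR U=WGWG F=GYGY D=YBYB B=WBWB
After move 2 (U): U=WWGG F=RRGY R=WBRR B=OOWB L=GYOO
After move 3 (F'): F=RYRG U=WWWR R=BBYR D=YOYB L=GGOG
After move 4 (R): R=YBRB U=WYWG F=RORB D=YWYO B=ROWB
Query 1: R[2] = R
Query 2: R[1] = B
Query 3: R[3] = B

Answer: R B B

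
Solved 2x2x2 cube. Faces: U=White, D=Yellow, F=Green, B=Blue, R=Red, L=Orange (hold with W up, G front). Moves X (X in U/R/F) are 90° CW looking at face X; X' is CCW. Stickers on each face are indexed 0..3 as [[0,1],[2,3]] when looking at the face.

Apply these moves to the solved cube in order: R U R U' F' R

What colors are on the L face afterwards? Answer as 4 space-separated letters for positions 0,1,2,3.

After move 1 (R): R=RRRR U=WGWG F=GYGY D=YBYB B=WBWB
After move 2 (U): U=WWGG F=RRGY R=WBRR B=OOWB L=GYOO
After move 3 (R): R=RWRB U=WRGY F=RBGB D=YWYO B=GOWB
After move 4 (U'): U=RYWG F=GYGB R=RBRB B=RWWB L=GOOO
After move 5 (F'): F=YBGG U=RYRR R=WBYB D=OOYO L=GGOW
After move 6 (R): R=YWBB U=RBRG F=YOGO D=OWYR B=RWYB
Query: L face = GGOW

Answer: G G O W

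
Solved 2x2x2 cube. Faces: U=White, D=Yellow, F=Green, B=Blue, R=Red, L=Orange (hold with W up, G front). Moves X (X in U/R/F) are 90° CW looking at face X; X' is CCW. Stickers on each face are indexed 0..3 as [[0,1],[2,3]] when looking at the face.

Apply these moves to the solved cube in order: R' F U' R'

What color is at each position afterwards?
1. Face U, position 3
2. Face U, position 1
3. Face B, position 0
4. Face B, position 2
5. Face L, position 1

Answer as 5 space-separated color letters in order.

After move 1 (R'): R=RRRR U=WBWB F=GWGW D=YGYG B=YBYB
After move 2 (F): F=GGWW U=WBOO R=WRBR D=RRYG L=OYOG
After move 3 (U'): U=BOWO F=OYWW R=GGBR B=WRYB L=YBOG
After move 4 (R'): R=GRGB U=BYWW F=OOWO D=RYYW B=GRRB
Query 1: U[3] = W
Query 2: U[1] = Y
Query 3: B[0] = G
Query 4: B[2] = R
Query 5: L[1] = B

Answer: W Y G R B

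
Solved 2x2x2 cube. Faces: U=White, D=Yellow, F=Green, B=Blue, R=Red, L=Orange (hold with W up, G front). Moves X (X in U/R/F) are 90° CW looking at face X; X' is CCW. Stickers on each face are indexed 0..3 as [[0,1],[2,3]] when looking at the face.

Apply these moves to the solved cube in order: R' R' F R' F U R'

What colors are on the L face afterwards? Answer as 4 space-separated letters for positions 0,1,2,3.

After move 1 (R'): R=RRRR U=WBWB F=GWGW D=YGYG B=YBYB
After move 2 (R'): R=RRRR U=WYWY F=GBGB D=YWYW B=GBGB
After move 3 (F): F=GGBB U=WYOO R=WRYR D=RRYW L=OYOW
After move 4 (R'): R=RRWY U=WGOG F=GYBO D=RGYB B=WBRB
After move 5 (F): F=BGOY U=WGWY R=ORGY D=WRYB L=OROG
After move 6 (U): U=WWYG F=OROY R=WBGY B=ORRB L=BGOG
After move 7 (R'): R=BYWG U=WRYO F=OWOG D=WRYY B=BRRB
Query: L face = BGOG

Answer: B G O G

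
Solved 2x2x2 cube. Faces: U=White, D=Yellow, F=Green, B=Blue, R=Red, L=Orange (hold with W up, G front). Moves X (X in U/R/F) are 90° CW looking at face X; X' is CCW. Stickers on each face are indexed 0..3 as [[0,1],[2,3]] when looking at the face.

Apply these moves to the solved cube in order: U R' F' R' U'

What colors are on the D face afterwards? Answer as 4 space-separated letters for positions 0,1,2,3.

Answer: G W Y G

Derivation:
After move 1 (U): U=WWWW F=RRGG R=BBRR B=OOBB L=GGOO
After move 2 (R'): R=BRBR U=WBWO F=RWGW D=YRYG B=YOYB
After move 3 (F'): F=WWRG U=WBBB R=RRYR D=GOYG L=GOOW
After move 4 (R'): R=RRRY U=WYBY F=WBRB D=GWYG B=GOOB
After move 5 (U'): U=YYWB F=GORB R=WBRY B=RROB L=GOOW
Query: D face = GWYG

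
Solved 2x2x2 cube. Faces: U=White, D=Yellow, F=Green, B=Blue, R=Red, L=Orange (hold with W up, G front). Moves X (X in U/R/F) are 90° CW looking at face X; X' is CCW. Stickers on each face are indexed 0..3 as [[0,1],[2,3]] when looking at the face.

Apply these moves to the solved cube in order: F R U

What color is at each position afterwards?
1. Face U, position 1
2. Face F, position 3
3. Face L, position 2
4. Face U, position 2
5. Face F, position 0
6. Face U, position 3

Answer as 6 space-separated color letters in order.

Answer: W Y O G W G

Derivation:
After move 1 (F): F=GGGG U=WWOO R=WRWR D=RRYY L=OYOY
After move 2 (R): R=WWRR U=WGOG F=GRGY D=RBYB B=OBWB
After move 3 (U): U=OWGG F=WWGY R=OBRR B=OYWB L=GROY
Query 1: U[1] = W
Query 2: F[3] = Y
Query 3: L[2] = O
Query 4: U[2] = G
Query 5: F[0] = W
Query 6: U[3] = G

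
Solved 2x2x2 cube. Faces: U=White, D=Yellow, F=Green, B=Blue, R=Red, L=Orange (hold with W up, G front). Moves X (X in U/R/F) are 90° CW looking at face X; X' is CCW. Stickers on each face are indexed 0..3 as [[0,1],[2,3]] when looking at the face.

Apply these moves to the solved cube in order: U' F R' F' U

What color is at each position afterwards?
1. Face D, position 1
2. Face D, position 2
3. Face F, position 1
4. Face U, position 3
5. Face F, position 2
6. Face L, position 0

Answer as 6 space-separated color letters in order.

Answer: Y Y R B G W

Derivation:
After move 1 (U'): U=WWWW F=OOGG R=GGRR B=RRBB L=BBOO
After move 2 (F): F=GOGO U=WWOB R=WGWR D=RGYY L=BYOY
After move 3 (R'): R=GRWW U=WBOR F=GWGB D=ROYO B=YRGB
After move 4 (F'): F=WBGG U=WBGW R=ORRW D=YYYO L=BROO
After move 5 (U): U=GWWB F=ORGG R=YRRW B=BRGB L=WBOO
Query 1: D[1] = Y
Query 2: D[2] = Y
Query 3: F[1] = R
Query 4: U[3] = B
Query 5: F[2] = G
Query 6: L[0] = W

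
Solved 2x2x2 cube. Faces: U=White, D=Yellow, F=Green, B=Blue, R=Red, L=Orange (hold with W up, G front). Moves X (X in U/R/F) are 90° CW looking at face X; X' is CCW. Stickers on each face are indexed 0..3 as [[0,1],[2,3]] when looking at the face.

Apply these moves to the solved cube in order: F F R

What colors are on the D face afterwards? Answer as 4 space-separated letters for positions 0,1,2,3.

After move 1 (F): F=GGGG U=WWOO R=WRWR D=RRYY L=OYOY
After move 2 (F): F=GGGG U=WWYY R=OROR D=WWYY L=OROR
After move 3 (R): R=OORR U=WGYG F=GWGY D=WBYB B=YBWB
Query: D face = WBYB

Answer: W B Y B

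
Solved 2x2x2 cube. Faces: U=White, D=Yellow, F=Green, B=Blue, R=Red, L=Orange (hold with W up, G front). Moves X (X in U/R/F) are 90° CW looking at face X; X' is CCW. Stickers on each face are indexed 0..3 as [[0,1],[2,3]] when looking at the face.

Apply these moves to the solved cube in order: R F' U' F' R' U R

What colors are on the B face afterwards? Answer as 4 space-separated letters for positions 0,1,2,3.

After move 1 (R): R=RRRR U=WGWG F=GYGY D=YBYB B=WBWB
After move 2 (F'): F=YYGG U=WGRR R=BRYR D=OOYB L=OGOW
After move 3 (U'): U=GRWR F=OGGG R=YYYR B=BRWB L=WBOW
After move 4 (F'): F=GGOG U=GRYY R=OYOR D=BWYB L=WROW
After move 5 (R'): R=YROO U=GWYB F=GROY D=BGYG B=BRWB
After move 6 (U): U=YGBW F=YROY R=BROO B=WRWB L=GROW
After move 7 (R): R=OBOR U=YRBY F=YGOG D=BWYW B=WRGB
Query: B face = WRGB

Answer: W R G B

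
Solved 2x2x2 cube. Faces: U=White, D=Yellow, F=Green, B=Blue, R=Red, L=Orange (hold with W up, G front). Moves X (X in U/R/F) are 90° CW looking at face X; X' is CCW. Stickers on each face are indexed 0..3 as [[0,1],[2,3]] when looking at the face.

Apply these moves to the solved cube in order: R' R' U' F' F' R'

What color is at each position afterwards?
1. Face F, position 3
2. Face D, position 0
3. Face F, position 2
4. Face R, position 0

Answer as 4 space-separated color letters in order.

Answer: Y W O B

Derivation:
After move 1 (R'): R=RRRR U=WBWB F=GWGW D=YGYG B=YBYB
After move 2 (R'): R=RRRR U=WYWY F=GBGB D=YWYW B=GBGB
After move 3 (U'): U=YYWW F=OOGB R=GBRR B=RRGB L=GBOO
After move 4 (F'): F=OBOG U=YYGR R=WBYR D=BOYW L=GWOW
After move 5 (F'): F=BGOO U=YYWY R=OBBR D=WWYW L=GROG
After move 6 (R'): R=BROB U=YGWR F=BYOY D=WGYO B=WRWB
Query 1: F[3] = Y
Query 2: D[0] = W
Query 3: F[2] = O
Query 4: R[0] = B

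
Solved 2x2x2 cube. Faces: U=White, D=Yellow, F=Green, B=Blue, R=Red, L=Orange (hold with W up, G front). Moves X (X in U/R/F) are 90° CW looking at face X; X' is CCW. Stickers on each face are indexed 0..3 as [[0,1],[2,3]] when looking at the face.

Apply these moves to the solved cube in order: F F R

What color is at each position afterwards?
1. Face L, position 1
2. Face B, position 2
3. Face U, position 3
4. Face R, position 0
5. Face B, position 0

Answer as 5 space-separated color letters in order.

After move 1 (F): F=GGGG U=WWOO R=WRWR D=RRYY L=OYOY
After move 2 (F): F=GGGG U=WWYY R=OROR D=WWYY L=OROR
After move 3 (R): R=OORR U=WGYG F=GWGY D=WBYB B=YBWB
Query 1: L[1] = R
Query 2: B[2] = W
Query 3: U[3] = G
Query 4: R[0] = O
Query 5: B[0] = Y

Answer: R W G O Y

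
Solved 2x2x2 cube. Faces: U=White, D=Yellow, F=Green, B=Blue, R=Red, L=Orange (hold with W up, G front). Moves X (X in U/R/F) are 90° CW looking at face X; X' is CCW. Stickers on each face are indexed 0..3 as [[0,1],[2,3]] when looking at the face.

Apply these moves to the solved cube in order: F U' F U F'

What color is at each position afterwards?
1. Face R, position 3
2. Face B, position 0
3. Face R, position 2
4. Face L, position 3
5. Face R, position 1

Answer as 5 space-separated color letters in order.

After move 1 (F): F=GGGG U=WWOO R=WRWR D=RRYY L=OYOY
After move 2 (U'): U=WOWO F=OYGG R=GGWR B=WRBB L=BBOY
After move 3 (F): F=GOGY U=WOYB R=WGOR D=WGYY L=BROR
After move 4 (U): U=YWBO F=WGGY R=WROR B=BRBB L=GOOR
After move 5 (F'): F=GYWG U=YWWO R=GRWR D=ORYY L=GOOB
Query 1: R[3] = R
Query 2: B[0] = B
Query 3: R[2] = W
Query 4: L[3] = B
Query 5: R[1] = R

Answer: R B W B R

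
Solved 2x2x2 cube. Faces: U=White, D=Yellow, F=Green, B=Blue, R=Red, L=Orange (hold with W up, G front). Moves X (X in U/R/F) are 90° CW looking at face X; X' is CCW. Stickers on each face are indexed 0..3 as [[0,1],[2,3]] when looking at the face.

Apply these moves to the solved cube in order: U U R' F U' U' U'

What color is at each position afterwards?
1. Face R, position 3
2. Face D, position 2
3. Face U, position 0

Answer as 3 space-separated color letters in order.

After move 1 (U): U=WWWW F=RRGG R=BBRR B=OOBB L=GGOO
After move 2 (U): U=WWWW F=BBGG R=OORR B=GGBB L=RROO
After move 3 (R'): R=OROR U=WBWG F=BWGW D=YBYG B=YGYB
After move 4 (F): F=GBWW U=WBOR R=WRGR D=OOYG L=RYOB
After move 5 (U'): U=BRWO F=RYWW R=GBGR B=WRYB L=YGOB
After move 6 (U'): U=ROBW F=YGWW R=RYGR B=GBYB L=WROB
After move 7 (U'): U=OWRB F=WRWW R=YGGR B=RYYB L=GBOB
Query 1: R[3] = R
Query 2: D[2] = Y
Query 3: U[0] = O

Answer: R Y O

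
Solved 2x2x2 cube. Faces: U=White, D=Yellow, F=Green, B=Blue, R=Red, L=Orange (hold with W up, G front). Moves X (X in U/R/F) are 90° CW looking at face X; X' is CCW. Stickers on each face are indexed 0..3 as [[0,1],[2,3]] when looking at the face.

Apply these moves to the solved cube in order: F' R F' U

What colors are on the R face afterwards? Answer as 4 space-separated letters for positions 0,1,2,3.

Answer: R B O R

Derivation:
After move 1 (F'): F=GGGG U=WWRR R=YRYR D=OOYY L=OWOW
After move 2 (R): R=YYRR U=WGRG F=GOGY D=OBYB B=RBWB
After move 3 (F'): F=OYGG U=WGYR R=BYOR D=WWYB L=OGOR
After move 4 (U): U=YWRG F=BYGG R=RBOR B=OGWB L=OYOR
Query: R face = RBOR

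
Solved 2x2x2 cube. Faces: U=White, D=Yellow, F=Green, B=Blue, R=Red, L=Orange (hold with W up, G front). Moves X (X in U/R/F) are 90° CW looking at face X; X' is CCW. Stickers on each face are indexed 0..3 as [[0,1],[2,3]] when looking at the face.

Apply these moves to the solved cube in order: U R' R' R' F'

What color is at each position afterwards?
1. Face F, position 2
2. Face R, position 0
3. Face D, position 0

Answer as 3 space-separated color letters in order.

Answer: R B G

Derivation:
After move 1 (U): U=WWWW F=RRGG R=BBRR B=OOBB L=GGOO
After move 2 (R'): R=BRBR U=WBWO F=RWGW D=YRYG B=YOYB
After move 3 (R'): R=RRBB U=WYWY F=RBGO D=YWYW B=GORB
After move 4 (R'): R=RBRB U=WRWG F=RYGY D=YBYO B=WOWB
After move 5 (F'): F=YYRG U=WRRR R=BBYB D=GOYO L=GGOW
Query 1: F[2] = R
Query 2: R[0] = B
Query 3: D[0] = G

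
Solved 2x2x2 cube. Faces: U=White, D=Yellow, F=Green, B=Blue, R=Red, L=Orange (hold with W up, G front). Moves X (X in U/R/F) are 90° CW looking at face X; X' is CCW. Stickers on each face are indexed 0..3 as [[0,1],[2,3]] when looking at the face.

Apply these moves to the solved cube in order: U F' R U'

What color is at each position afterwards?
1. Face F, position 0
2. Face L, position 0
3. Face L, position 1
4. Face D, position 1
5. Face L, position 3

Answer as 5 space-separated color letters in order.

After move 1 (U): U=WWWW F=RRGG R=BBRR B=OOBB L=GGOO
After move 2 (F'): F=RGRG U=WWBR R=YBYR D=GOYY L=GWOW
After move 3 (R): R=YYRB U=WGBG F=RORY D=GBYO B=ROWB
After move 4 (U'): U=GGWB F=GWRY R=RORB B=YYWB L=ROOW
Query 1: F[0] = G
Query 2: L[0] = R
Query 3: L[1] = O
Query 4: D[1] = B
Query 5: L[3] = W

Answer: G R O B W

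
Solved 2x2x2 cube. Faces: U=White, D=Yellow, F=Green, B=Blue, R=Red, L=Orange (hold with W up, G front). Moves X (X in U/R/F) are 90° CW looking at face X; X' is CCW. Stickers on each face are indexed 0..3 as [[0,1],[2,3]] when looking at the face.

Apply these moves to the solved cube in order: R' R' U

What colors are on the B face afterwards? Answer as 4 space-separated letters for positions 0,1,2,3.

Answer: O O G B

Derivation:
After move 1 (R'): R=RRRR U=WBWB F=GWGW D=YGYG B=YBYB
After move 2 (R'): R=RRRR U=WYWY F=GBGB D=YWYW B=GBGB
After move 3 (U): U=WWYY F=RRGB R=GBRR B=OOGB L=GBOO
Query: B face = OOGB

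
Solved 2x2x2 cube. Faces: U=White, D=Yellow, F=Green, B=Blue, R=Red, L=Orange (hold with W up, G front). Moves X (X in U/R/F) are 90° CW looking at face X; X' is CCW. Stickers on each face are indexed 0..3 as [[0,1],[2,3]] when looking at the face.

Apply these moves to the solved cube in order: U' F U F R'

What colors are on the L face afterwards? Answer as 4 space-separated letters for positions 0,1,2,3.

Answer: G R O G

Derivation:
After move 1 (U'): U=WWWW F=OOGG R=GGRR B=RRBB L=BBOO
After move 2 (F): F=GOGO U=WWOB R=WGWR D=RGYY L=BYOY
After move 3 (U): U=OWBW F=WGGO R=RRWR B=BYBB L=GOOY
After move 4 (F): F=GWOG U=OWYO R=BRWR D=WRYY L=GROG
After move 5 (R'): R=RRBW U=OBYB F=GWOO D=WWYG B=YYRB
Query: L face = GROG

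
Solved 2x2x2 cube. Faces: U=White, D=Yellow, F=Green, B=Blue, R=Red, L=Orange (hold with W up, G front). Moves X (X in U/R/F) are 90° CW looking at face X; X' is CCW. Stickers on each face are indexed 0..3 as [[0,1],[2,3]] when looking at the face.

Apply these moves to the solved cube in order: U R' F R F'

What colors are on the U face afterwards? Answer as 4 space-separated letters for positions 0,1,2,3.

Answer: W R O R

Derivation:
After move 1 (U): U=WWWW F=RRGG R=BBRR B=OOBB L=GGOO
After move 2 (R'): R=BRBR U=WBWO F=RWGW D=YRYG B=YOYB
After move 3 (F): F=GRWW U=WBOG R=WROR D=BBYG L=GYOR
After move 4 (R): R=OWRR U=WROW F=GBWG D=BYYY B=GOBB
After move 5 (F'): F=BGGW U=WROR R=YWBR D=YRYY L=GWOO
Query: U face = WROR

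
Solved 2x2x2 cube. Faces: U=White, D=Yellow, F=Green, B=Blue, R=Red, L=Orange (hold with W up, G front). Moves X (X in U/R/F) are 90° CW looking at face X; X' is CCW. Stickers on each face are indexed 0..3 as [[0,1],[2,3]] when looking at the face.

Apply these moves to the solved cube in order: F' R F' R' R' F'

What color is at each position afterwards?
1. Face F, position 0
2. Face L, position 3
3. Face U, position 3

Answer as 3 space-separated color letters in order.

Answer: W Y Y

Derivation:
After move 1 (F'): F=GGGG U=WWRR R=YRYR D=OOYY L=OWOW
After move 2 (R): R=YYRR U=WGRG F=GOGY D=OBYB B=RBWB
After move 3 (F'): F=OYGG U=WGYR R=BYOR D=WWYB L=OGOR
After move 4 (R'): R=YRBO U=WWYR F=OGGR D=WYYG B=BBWB
After move 5 (R'): R=ROYB U=WWYB F=OWGR D=WGYR B=GBYB
After move 6 (F'): F=WROG U=WWRY R=GOWB D=GRYR L=OBOY
Query 1: F[0] = W
Query 2: L[3] = Y
Query 3: U[3] = Y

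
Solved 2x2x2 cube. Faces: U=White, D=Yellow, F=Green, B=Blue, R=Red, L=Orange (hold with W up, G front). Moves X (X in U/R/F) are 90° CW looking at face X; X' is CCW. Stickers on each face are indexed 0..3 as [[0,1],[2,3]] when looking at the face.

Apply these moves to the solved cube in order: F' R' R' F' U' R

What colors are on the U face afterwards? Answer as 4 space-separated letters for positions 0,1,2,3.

After move 1 (F'): F=GGGG U=WWRR R=YRYR D=OOYY L=OWOW
After move 2 (R'): R=RRYY U=WBRB F=GWGR D=OGYG B=YBOB
After move 3 (R'): R=RYRY U=WORY F=GBGB D=OWYR B=GBGB
After move 4 (F'): F=BBGG U=WORR R=WYOY D=WWYR L=OYOR
After move 5 (U'): U=ORWR F=OYGG R=BBOY B=WYGB L=GBOR
After move 6 (R): R=OBYB U=OYWG F=OWGR D=WGYW B=RYRB
Query: U face = OYWG

Answer: O Y W G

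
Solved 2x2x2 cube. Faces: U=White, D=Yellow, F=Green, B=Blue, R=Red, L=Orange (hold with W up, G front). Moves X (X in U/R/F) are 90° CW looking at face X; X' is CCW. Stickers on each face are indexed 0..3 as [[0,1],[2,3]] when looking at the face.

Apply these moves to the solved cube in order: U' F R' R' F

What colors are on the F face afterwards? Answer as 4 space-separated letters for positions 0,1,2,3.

After move 1 (U'): U=WWWW F=OOGG R=GGRR B=RRBB L=BBOO
After move 2 (F): F=GOGO U=WWOB R=WGWR D=RGYY L=BYOY
After move 3 (R'): R=GRWW U=WBOR F=GWGB D=ROYO B=YRGB
After move 4 (R'): R=RWGW U=WGOY F=GBGR D=RWYB B=OROB
After move 5 (F): F=GGRB U=WGYY R=OWYW D=GRYB L=BROW
Query: F face = GGRB

Answer: G G R B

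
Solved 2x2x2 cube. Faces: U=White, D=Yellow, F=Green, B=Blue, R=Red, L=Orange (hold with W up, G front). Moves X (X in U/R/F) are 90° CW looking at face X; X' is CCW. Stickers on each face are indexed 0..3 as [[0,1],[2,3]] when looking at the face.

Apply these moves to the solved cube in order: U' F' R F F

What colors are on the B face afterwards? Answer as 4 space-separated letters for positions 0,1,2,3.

After move 1 (U'): U=WWWW F=OOGG R=GGRR B=RRBB L=BBOO
After move 2 (F'): F=OGOG U=WWGR R=YGYR D=BOYY L=BWOW
After move 3 (R): R=YYRG U=WGGG F=OOOY D=BBYR B=RRWB
After move 4 (F): F=OOYO U=WGWW R=GYGG D=RYYR L=BBOB
After move 5 (F): F=YOOO U=WGBB R=WYWG D=GGYR L=BROY
Query: B face = RRWB

Answer: R R W B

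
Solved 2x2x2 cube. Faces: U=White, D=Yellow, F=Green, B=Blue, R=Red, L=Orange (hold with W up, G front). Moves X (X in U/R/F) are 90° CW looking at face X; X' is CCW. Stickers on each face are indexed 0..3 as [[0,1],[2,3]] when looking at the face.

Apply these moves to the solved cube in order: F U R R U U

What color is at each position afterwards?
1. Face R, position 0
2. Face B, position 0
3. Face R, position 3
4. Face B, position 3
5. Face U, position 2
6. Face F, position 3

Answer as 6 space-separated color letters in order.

Answer: G W B B R O

Derivation:
After move 1 (F): F=GGGG U=WWOO R=WRWR D=RRYY L=OYOY
After move 2 (U): U=OWOW F=WRGG R=BBWR B=OYBB L=GGOY
After move 3 (R): R=WBRB U=OROG F=WRGY D=RBYO B=WYWB
After move 4 (R): R=RWBB U=OROY F=WBGO D=RWYW B=GYRB
After move 5 (U): U=OOYR F=RWGO R=GYBB B=GGRB L=WBOY
After move 6 (U): U=YORO F=GYGO R=GGBB B=WBRB L=RWOY
Query 1: R[0] = G
Query 2: B[0] = W
Query 3: R[3] = B
Query 4: B[3] = B
Query 5: U[2] = R
Query 6: F[3] = O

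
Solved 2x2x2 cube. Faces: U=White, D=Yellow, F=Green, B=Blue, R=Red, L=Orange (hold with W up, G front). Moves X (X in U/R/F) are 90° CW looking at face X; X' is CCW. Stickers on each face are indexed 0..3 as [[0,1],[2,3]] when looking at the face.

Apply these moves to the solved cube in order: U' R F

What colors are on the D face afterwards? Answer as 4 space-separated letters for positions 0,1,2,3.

Answer: R R Y R

Derivation:
After move 1 (U'): U=WWWW F=OOGG R=GGRR B=RRBB L=BBOO
After move 2 (R): R=RGRG U=WOWG F=OYGY D=YBYR B=WRWB
After move 3 (F): F=GOYY U=WOOB R=WGGG D=RRYR L=BYOB
Query: D face = RRYR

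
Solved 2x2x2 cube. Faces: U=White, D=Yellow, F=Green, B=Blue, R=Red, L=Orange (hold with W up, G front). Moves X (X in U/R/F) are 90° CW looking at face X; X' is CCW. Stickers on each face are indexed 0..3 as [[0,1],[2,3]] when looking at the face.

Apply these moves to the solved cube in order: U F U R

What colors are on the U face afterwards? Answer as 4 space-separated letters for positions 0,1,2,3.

Answer: O B G R

Derivation:
After move 1 (U): U=WWWW F=RRGG R=BBRR B=OOBB L=GGOO
After move 2 (F): F=GRGR U=WWOG R=WBWR D=RBYY L=GYOY
After move 3 (U): U=OWGW F=WBGR R=OOWR B=GYBB L=GROY
After move 4 (R): R=WORO U=OBGR F=WBGY D=RBYG B=WYWB
Query: U face = OBGR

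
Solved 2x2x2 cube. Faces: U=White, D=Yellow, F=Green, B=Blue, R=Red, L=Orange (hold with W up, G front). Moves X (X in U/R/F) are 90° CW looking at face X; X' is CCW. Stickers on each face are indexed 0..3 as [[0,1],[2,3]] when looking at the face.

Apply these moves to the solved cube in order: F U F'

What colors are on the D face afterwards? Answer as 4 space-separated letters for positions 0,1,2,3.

After move 1 (F): F=GGGG U=WWOO R=WRWR D=RRYY L=OYOY
After move 2 (U): U=OWOW F=WRGG R=BBWR B=OYBB L=GGOY
After move 3 (F'): F=RGWG U=OWBW R=RBRR D=GYYY L=GWOO
Query: D face = GYYY

Answer: G Y Y Y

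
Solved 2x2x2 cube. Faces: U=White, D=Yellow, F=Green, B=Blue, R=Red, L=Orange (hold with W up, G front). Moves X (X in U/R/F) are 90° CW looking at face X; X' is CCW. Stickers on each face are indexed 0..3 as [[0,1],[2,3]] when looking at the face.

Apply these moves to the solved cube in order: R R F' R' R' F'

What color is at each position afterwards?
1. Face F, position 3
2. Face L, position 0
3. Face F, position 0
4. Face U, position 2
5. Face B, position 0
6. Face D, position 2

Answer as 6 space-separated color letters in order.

Answer: G O G R G Y

Derivation:
After move 1 (R): R=RRRR U=WGWG F=GYGY D=YBYB B=WBWB
After move 2 (R): R=RRRR U=WYWY F=GBGB D=YWYW B=GBGB
After move 3 (F'): F=BBGG U=WYRR R=WRYR D=OOYW L=OYOW
After move 4 (R'): R=RRWY U=WGRG F=BYGR D=OBYG B=WBOB
After move 5 (R'): R=RYRW U=WORW F=BGGG D=OYYR B=GBBB
After move 6 (F'): F=GGBG U=WORR R=YYOW D=YWYR L=OWOR
Query 1: F[3] = G
Query 2: L[0] = O
Query 3: F[0] = G
Query 4: U[2] = R
Query 5: B[0] = G
Query 6: D[2] = Y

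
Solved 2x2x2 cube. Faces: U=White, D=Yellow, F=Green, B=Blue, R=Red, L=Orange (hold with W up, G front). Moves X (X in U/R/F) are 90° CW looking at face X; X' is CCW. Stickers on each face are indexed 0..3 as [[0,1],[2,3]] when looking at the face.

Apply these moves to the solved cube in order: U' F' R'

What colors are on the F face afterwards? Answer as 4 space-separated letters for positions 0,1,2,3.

Answer: O W O R

Derivation:
After move 1 (U'): U=WWWW F=OOGG R=GGRR B=RRBB L=BBOO
After move 2 (F'): F=OGOG U=WWGR R=YGYR D=BOYY L=BWOW
After move 3 (R'): R=GRYY U=WBGR F=OWOR D=BGYG B=YROB
Query: F face = OWOR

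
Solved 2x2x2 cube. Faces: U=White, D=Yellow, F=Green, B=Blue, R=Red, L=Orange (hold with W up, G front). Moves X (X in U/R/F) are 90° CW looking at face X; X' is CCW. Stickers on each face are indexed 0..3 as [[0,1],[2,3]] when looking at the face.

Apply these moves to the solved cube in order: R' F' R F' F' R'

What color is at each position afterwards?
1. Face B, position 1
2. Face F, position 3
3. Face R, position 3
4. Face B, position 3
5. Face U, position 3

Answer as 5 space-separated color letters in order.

After move 1 (R'): R=RRRR U=WBWB F=GWGW D=YGYG B=YBYB
After move 2 (F'): F=WWGG U=WBRR R=GRYR D=OOYG L=OBOW
After move 3 (R): R=YGRR U=WWRG F=WOGG D=OYYY B=RBBB
After move 4 (F'): F=OGWG U=WWYR R=YGOR D=BWYY L=OGOR
After move 5 (F'): F=GGOW U=WWYO R=WGBR D=GRYY L=OROY
After move 6 (R'): R=GRWB U=WBYR F=GWOO D=GGYW B=YBRB
Query 1: B[1] = B
Query 2: F[3] = O
Query 3: R[3] = B
Query 4: B[3] = B
Query 5: U[3] = R

Answer: B O B B R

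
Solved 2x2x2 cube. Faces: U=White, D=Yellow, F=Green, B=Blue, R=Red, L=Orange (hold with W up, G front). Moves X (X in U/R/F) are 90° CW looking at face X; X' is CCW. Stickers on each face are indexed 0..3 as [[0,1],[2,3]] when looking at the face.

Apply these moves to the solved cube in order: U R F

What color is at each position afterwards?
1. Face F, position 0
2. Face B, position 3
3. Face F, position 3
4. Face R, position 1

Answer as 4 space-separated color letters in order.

Answer: G B Y B

Derivation:
After move 1 (U): U=WWWW F=RRGG R=BBRR B=OOBB L=GGOO
After move 2 (R): R=RBRB U=WRWG F=RYGY D=YBYO B=WOWB
After move 3 (F): F=GRYY U=WROG R=WBGB D=RRYO L=GYOB
Query 1: F[0] = G
Query 2: B[3] = B
Query 3: F[3] = Y
Query 4: R[1] = B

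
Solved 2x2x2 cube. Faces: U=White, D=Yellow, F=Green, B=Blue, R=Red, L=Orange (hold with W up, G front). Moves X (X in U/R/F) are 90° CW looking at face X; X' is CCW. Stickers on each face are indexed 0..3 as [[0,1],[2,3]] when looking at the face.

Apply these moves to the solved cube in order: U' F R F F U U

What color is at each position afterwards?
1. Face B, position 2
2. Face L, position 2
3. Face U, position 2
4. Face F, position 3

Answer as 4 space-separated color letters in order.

After move 1 (U'): U=WWWW F=OOGG R=GGRR B=RRBB L=BBOO
After move 2 (F): F=GOGO U=WWOB R=WGWR D=RGYY L=BYOY
After move 3 (R): R=WWRG U=WOOO F=GGGY D=RBYR B=BRWB
After move 4 (F): F=GGYG U=WOYY R=OWOG D=RWYR L=BROB
After move 5 (F): F=YGGG U=WOBR R=YWYG D=OOYR L=BROW
After move 6 (U): U=BWRO F=YWGG R=BRYG B=BRWB L=YGOW
After move 7 (U): U=RBOW F=BRGG R=BRYG B=YGWB L=YWOW
Query 1: B[2] = W
Query 2: L[2] = O
Query 3: U[2] = O
Query 4: F[3] = G

Answer: W O O G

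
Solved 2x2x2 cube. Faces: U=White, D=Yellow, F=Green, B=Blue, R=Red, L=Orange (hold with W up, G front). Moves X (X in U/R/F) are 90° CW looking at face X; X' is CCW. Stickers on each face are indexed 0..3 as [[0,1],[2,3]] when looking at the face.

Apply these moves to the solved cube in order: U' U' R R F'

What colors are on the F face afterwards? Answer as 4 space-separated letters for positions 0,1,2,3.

Answer: B G B G

Derivation:
After move 1 (U'): U=WWWW F=OOGG R=GGRR B=RRBB L=BBOO
After move 2 (U'): U=WWWW F=BBGG R=OORR B=GGBB L=RROO
After move 3 (R): R=RORO U=WBWG F=BYGY D=YBYG B=WGWB
After move 4 (R): R=RROO U=WYWY F=BBGG D=YWYW B=GGBB
After move 5 (F'): F=BGBG U=WYRO R=WRYO D=ROYW L=RYOW
Query: F face = BGBG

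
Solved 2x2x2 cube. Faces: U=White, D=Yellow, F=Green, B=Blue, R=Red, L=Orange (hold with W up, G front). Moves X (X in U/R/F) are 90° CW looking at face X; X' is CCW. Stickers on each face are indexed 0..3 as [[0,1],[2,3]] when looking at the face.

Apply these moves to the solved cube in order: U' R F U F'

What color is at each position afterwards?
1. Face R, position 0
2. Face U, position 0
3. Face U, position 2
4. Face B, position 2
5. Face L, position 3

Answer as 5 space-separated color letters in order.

Answer: R O W W B

Derivation:
After move 1 (U'): U=WWWW F=OOGG R=GGRR B=RRBB L=BBOO
After move 2 (R): R=RGRG U=WOWG F=OYGY D=YBYR B=WRWB
After move 3 (F): F=GOYY U=WOOB R=WGGG D=RRYR L=BYOB
After move 4 (U): U=OWBO F=WGYY R=WRGG B=BYWB L=GOOB
After move 5 (F'): F=GYWY U=OWWG R=RRRG D=OBYR L=GOOB
Query 1: R[0] = R
Query 2: U[0] = O
Query 3: U[2] = W
Query 4: B[2] = W
Query 5: L[3] = B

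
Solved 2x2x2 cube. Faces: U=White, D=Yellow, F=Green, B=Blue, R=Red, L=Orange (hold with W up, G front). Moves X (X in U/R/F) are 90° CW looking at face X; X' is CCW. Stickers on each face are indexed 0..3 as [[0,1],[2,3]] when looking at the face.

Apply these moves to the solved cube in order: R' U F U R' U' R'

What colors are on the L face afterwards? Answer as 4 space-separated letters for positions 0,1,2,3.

After move 1 (R'): R=RRRR U=WBWB F=GWGW D=YGYG B=YBYB
After move 2 (U): U=WWBB F=RRGW R=YBRR B=OOYB L=GWOO
After move 3 (F): F=GRWR U=WWOW R=BBBR D=RYYG L=GYOG
After move 4 (U): U=OWWW F=BBWR R=OOBR B=GYYB L=GROG
After move 5 (R'): R=OROB U=OYWG F=BWWW D=RBYR B=GYYB
After move 6 (U'): U=YGOW F=GRWW R=BWOB B=ORYB L=GYOG
After move 7 (R'): R=WBBO U=YYOO F=GGWW D=RRYW B=RRBB
Query: L face = GYOG

Answer: G Y O G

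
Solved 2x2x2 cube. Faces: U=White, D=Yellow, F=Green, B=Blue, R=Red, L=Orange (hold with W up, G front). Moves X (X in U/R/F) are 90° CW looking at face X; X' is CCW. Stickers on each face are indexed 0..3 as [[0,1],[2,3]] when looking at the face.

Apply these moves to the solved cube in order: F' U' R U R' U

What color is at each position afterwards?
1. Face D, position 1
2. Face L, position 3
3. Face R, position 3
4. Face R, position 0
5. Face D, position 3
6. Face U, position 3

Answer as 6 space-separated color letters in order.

Answer: G W R Y Y R

Derivation:
After move 1 (F'): F=GGGG U=WWRR R=YRYR D=OOYY L=OWOW
After move 2 (U'): U=WRWR F=OWGG R=GGYR B=YRBB L=BBOW
After move 3 (R): R=YGRG U=WWWG F=OOGY D=OBYY B=RRRB
After move 4 (U): U=WWGW F=YGGY R=RRRG B=BBRB L=OOOW
After move 5 (R'): R=RGRR U=WRGB F=YWGW D=OGYY B=YBBB
After move 6 (U): U=GWBR F=RGGW R=YBRR B=OOBB L=YWOW
Query 1: D[1] = G
Query 2: L[3] = W
Query 3: R[3] = R
Query 4: R[0] = Y
Query 5: D[3] = Y
Query 6: U[3] = R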